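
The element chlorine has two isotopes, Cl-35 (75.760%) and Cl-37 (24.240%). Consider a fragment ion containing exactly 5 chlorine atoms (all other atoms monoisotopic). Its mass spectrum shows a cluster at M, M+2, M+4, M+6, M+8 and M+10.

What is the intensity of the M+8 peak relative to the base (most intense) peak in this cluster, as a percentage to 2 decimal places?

(0.75760 + 0.24240)^5 gives M 0.2496, M+2 0.3993, M+4 0.2555, M+6 0.0817, M+8 0.0131, M+10 0.0008; the largest is M+2.
P(M+2) = C(5,1) × 0.75760^4 × 0.24240^1 = 5 × 0.32942751 × 0.2424 = 0.399266 (base)
P(M+8) = C(5,4) × 0.75760^1 × 0.24240^4 = 5 × 0.7576 × 0.00345247 = 0.013078
Relative intensity = 0.013078 / 0.399266 × 100 = 3.28

3.28%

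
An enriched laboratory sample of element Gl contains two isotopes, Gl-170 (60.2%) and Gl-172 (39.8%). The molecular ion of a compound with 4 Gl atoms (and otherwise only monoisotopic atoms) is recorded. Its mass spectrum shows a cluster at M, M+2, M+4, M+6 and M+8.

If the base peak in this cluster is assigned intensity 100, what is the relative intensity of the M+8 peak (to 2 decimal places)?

Term probabilities: M 0.1313, M+2 0.3473, M+4 0.3444, M+6 0.1518, M+8 0.0251. Base peak = M+2.
P(M+2) = C(4,1) × 0.602^3 × 0.398^1 = 4 × 0.21816721 × 0.3980 = 0.347322 (base)
P(M+8) = C(4,4) × 0.602^0 × 0.398^4 = 1 × 1.0000 × 0.02509183 = 0.025092
Relative intensity = 0.025092 / 0.347322 × 100 = 7.22

7.22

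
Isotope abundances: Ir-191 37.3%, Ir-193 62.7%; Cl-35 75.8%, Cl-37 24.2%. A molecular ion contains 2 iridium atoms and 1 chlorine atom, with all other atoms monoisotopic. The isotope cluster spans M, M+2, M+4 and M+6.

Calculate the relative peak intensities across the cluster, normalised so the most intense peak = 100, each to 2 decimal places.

25.65 : 94.41 : 100.00 : 23.14

Iridium pattern (n=2): 0.139129 : 0.467742 : 0.393129
Chlorine pattern (n=1): 0.7580 : 0.2420
Convolve the two distributions (both contribute in 2-u steps):
  M: 0.139129×0.7580 = 0.105460
  M+2: 0.139129×0.2420 + 0.467742×0.7580 = 0.388218
  M+4: 0.467742×0.2420 + 0.393129×0.7580 = 0.411185
  M+6: 0.393129×0.2420 = 0.095137
Scale to base peak (0.411185) = 100: 25.65 : 94.41 : 100.00 : 23.14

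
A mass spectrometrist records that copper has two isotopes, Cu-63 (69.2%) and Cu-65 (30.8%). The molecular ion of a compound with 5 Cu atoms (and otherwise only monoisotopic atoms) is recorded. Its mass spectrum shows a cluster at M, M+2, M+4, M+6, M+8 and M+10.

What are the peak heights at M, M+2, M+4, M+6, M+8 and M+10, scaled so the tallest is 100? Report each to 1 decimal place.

44.9 : 100.0 : 89.0 : 39.6 : 8.8 : 0.8

Expanding (0.692 + 0.308)^5:
P(M) = 0.692^5 = 0.158683
P(M+2) = 5 × 0.692^4 × 0.308^1 = 0.353139
P(M+4) = 10 × 0.692^3 × 0.308^2 = 0.314355
P(M+6) = 10 × 0.692^2 × 0.308^3 = 0.139915
P(M+8) = 5 × 0.692^1 × 0.308^4 = 0.031137
P(M+10) = 0.308^5 = 0.002772
The M+2 peak is largest (0.353139); scaling to 100 gives 44.9 : 100.0 : 89.0 : 39.6 : 8.8 : 0.8.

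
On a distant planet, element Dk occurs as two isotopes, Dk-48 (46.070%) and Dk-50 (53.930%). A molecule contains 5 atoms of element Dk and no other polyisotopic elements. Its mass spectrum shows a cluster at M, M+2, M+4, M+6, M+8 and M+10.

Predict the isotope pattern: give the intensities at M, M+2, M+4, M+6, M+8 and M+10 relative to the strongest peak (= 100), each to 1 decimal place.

6.2 : 36.5 : 85.4 : 100.0 : 58.5 : 13.7

Expanding (0.46070 + 0.53930)^5:
P(M) = 0.46070^5 = 0.020753
P(M+2) = 5 × 0.46070^4 × 0.53930^1 = 0.121471
P(M+4) = 10 × 0.46070^3 × 0.53930^2 = 0.284391
P(M+6) = 10 × 0.46070^2 × 0.53930^3 = 0.332911
P(M+8) = 5 × 0.46070^1 × 0.53930^4 = 0.194854
P(M+10) = 0.53930^5 = 0.045620
The M+6 peak is largest (0.332911); scaling to 100 gives 6.2 : 36.5 : 85.4 : 100.0 : 58.5 : 13.7.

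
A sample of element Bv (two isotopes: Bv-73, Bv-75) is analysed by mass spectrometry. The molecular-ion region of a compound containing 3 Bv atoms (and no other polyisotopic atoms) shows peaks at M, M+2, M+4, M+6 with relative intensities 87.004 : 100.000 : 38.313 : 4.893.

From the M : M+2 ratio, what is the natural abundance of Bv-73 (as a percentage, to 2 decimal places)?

Let p = fractional abundance of Bv-73. I(M+2)/I(M) = [C(3,1)·p^2·(1−p)] / p^3 = 3·(1−p)/p = 100.000/87.004 = 1.1494
(1−p)/p = 1.1494/3 = 0.3831  ⇒  p = 1/(1 + 0.3831) = 0.7230
Bv-73: 72.30%, Bv-75: 27.70%.

72.30%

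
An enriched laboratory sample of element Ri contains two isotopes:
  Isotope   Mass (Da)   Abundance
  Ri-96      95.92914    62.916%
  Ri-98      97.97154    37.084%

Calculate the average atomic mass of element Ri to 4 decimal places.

96.6865 Da

Average mass = Σ (abundance × isotope mass) = 0.62916 × 95.92914 + 0.37084 × 97.97154
= 60.354778 + 36.331766 = 96.686544 Da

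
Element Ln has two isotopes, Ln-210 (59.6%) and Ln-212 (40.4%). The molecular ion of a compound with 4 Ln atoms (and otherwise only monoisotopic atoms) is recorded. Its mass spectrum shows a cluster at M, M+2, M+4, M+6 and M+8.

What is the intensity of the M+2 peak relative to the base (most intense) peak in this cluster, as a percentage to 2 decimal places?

Binomial terms of (0.596 + 0.404)^4: M 0.1262, M+2 0.3421, M+4 0.3479, M+6 0.1572, M+8 0.0266 → M+4 is the base peak.
P(M+4) = C(4,2) × 0.596^2 × 0.404^2 = 6 × 0.355216 × 0.163216 = 0.347862 (base)
P(M+2) = C(4,1) × 0.596^3 × 0.404^1 = 4 × 0.21170874 × 0.4040 = 0.342121
Relative intensity = 0.342121 / 0.347862 × 100 = 98.35

98.35%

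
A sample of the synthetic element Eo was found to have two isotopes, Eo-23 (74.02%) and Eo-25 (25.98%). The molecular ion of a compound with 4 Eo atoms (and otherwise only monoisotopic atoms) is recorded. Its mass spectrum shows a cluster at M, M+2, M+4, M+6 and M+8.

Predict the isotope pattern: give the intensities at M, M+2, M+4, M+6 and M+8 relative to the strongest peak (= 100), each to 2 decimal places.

71.23 : 100.00 : 52.65 : 12.32 : 1.08

Each Eo atom is independently Eo-23 (p = 0.7402) or Eo-25 (q = 0.2598); the cluster is the binomial expansion (p + q)^4.
P(M) = 0.7402^4 = 0.300190
P(M+2) = 4 × 0.7402^3 × 0.2598^1 = 0.421450
P(M+4) = 6 × 0.7402^2 × 0.2598^2 = 0.221885
P(M+6) = 4 × 0.7402^1 × 0.2598^3 = 0.051919
P(M+8) = 0.2598^4 = 0.004556
The M+2 peak is largest (0.421450); scaling to 100 gives 71.23 : 100.00 : 52.65 : 12.32 : 1.08.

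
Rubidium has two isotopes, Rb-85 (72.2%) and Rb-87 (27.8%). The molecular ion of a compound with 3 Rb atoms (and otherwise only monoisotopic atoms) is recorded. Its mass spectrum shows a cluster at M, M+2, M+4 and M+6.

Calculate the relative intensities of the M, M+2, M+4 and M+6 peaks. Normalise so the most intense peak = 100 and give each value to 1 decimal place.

86.6 : 100.0 : 38.5 : 4.9

The 3 Rb atoms are independent, so intensities follow the terms of (0.722 + 0.278)^3.
P(M) = 0.722^3 = 0.376367
P(M+2) = 3 × 0.722^2 × 0.278^1 = 0.434751
P(M+4) = 3 × 0.722^1 × 0.278^2 = 0.167397
P(M+6) = 0.278^3 = 0.021485
The M+2 peak is largest (0.434751); scaling to 100 gives 86.6 : 100.0 : 38.5 : 4.9.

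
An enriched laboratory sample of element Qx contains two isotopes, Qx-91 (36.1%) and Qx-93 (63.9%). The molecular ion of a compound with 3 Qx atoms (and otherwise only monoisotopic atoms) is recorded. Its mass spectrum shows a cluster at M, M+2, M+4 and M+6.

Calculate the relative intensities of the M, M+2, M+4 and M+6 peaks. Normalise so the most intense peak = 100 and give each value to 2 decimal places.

10.64 : 56.49 : 100.00 : 59.00

Expanding (0.361 + 0.639)^3:
P(M) = 0.361^3 = 0.047046
P(M+2) = 3 × 0.361^2 × 0.639^1 = 0.249825
P(M+4) = 3 × 0.361^1 × 0.639^2 = 0.442212
P(M+6) = 0.639^3 = 0.260917
The M+4 peak is largest (0.442212); scaling to 100 gives 10.64 : 56.49 : 100.00 : 59.00.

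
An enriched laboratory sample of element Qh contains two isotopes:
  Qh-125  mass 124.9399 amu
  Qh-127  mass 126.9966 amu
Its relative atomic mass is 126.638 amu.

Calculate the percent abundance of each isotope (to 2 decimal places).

Qh-125: 17.44%, Qh-127: 82.56%

Let x be the fractional abundance of Qh-125; then Qh-127 has abundance 1 − x.
124.9399·x + 126.9966·(1 − x) = 126.638
(124.9399 − 126.9966)·x = 126.638 − 126.9966
x = -0.3586 / -2.0567 = 0.17436 → 17.44% Qh-125, 82.56% Qh-127.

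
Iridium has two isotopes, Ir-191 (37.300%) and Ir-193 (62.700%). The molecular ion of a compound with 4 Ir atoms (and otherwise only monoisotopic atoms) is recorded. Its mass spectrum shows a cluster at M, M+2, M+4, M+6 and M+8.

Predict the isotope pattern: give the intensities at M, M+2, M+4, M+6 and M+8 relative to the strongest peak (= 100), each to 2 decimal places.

5.26 : 35.39 : 89.23 : 100.00 : 42.02

Each Ir atom is independently Ir-191 (p = 0.37300) or Ir-193 (q = 0.62700); the cluster is the binomial expansion (p + q)^4.
P(M) = 0.37300^4 = 0.019357
P(M+2) = 4 × 0.37300^3 × 0.62700^1 = 0.130153
P(M+4) = 6 × 0.37300^2 × 0.62700^2 = 0.328174
P(M+6) = 4 × 0.37300^1 × 0.62700^3 = 0.367766
P(M+8) = 0.62700^4 = 0.154550
The M+6 peak is largest (0.367766); scaling to 100 gives 5.26 : 35.39 : 89.23 : 100.00 : 42.02.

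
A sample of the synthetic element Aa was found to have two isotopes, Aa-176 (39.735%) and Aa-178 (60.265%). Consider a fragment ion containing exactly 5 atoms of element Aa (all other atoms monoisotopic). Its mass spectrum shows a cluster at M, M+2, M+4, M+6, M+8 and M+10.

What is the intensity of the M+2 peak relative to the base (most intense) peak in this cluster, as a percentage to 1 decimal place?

21.7%

(0.39735 + 0.60265)^5 gives M 0.0099, M+2 0.0751, M+4 0.2279, M+6 0.3456, M+8 0.2621, M+10 0.0795; the largest is M+6.
P(M+6) = C(5,3) × 0.39735^2 × 0.60265^3 = 10 × 0.15788702 × 0.21887466 = 0.345575 (base)
P(M+2) = C(5,1) × 0.39735^4 × 0.60265^1 = 5 × 0.02492831 × 0.60265 = 0.075115
Relative intensity = 0.075115 / 0.345575 × 100 = 21.7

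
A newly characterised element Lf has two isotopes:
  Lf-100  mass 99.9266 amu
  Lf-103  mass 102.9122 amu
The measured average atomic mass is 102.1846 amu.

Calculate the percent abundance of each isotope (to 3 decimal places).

Lf-100: 24.370%, Lf-103: 75.630%

With x = fraction of Lf-100 (so Lf-103 is 1 − x):
99.9266·x + 102.9122·(1 − x) = 102.1846
(99.9266 − 102.9122)·x = 102.1846 − 102.9122
x = -0.7276 / -2.9856 = 0.24370 → 24.370% Lf-100, 75.630% Lf-103.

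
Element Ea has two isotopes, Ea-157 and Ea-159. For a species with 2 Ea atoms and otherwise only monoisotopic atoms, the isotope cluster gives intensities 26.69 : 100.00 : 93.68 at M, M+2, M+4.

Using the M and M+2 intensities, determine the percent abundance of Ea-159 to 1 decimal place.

65.2%

If p is the fraction of Ea that is Ea-157, then I(M+2)/I(M) = [C(2,1)·p^1·(1−p)] / p^2 = 2·(1−p)/p = 100.00/26.69 = 3.7467
(1−p)/p = 3.7467/2 = 1.8734  ⇒  p = 1/(1 + 1.8734) = 0.3480
Ea-157: 34.8%, Ea-159: 65.2%.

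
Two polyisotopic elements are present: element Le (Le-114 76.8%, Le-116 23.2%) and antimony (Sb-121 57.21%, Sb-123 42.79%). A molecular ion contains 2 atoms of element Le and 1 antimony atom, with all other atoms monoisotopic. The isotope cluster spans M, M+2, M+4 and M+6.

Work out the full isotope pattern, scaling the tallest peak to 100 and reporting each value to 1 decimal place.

74.0 : 100.0 : 40.2 : 5.0

Element Le pattern (n=2): 0.589824 : 0.356352 : 0.053824
Antimony pattern (n=1): 0.5721 : 0.4279
Convolve the two distributions (both contribute in 2-u steps):
  M: 0.589824×0.5721 = 0.337438
  M+2: 0.589824×0.4279 + 0.356352×0.5721 = 0.456255
  M+4: 0.356352×0.4279 + 0.053824×0.5721 = 0.183276
  M+6: 0.053824×0.4279 = 0.023031
Scale to base peak (0.456255) = 100: 74.0 : 100.0 : 40.2 : 5.0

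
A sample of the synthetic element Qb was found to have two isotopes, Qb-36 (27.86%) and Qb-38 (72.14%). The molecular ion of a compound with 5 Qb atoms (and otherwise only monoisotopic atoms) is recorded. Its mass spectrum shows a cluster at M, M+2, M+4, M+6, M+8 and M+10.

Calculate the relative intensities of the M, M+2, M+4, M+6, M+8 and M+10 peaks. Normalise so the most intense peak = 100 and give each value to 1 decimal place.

Each Qb atom is independently Qb-36 (p = 0.2786) or Qb-38 (q = 0.7214); the cluster is the binomial expansion (p + q)^5.
P(M) = 0.2786^5 = 0.001678
P(M+2) = 5 × 0.2786^4 × 0.7214^1 = 0.021731
P(M+4) = 10 × 0.2786^3 × 0.7214^2 = 0.112537
P(M+6) = 10 × 0.2786^2 × 0.7214^3 = 0.291401
P(M+8) = 5 × 0.2786^1 × 0.7214^4 = 0.377273
P(M+10) = 0.7214^5 = 0.195380
The M+8 peak is largest (0.377273); scaling to 100 gives 0.4 : 5.8 : 29.8 : 77.2 : 100.0 : 51.8.

0.4 : 5.8 : 29.8 : 77.2 : 100.0 : 51.8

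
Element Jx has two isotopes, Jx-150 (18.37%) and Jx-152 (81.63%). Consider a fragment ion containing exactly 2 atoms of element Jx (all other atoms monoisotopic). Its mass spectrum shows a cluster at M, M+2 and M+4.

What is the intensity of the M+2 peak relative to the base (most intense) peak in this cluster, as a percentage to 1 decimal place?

45.0%

Term probabilities: M 0.0337, M+2 0.2999, M+4 0.6663. Base peak = M+4.
P(M+4) = C(2,2) × 0.1837^0 × 0.8163^2 = 1 × 1.0000 × 0.66634569 = 0.666346 (base)
P(M+2) = C(2,1) × 0.1837^1 × 0.8163^1 = 2 × 0.1837 × 0.8163 = 0.299909
Relative intensity = 0.299909 / 0.666346 × 100 = 45.0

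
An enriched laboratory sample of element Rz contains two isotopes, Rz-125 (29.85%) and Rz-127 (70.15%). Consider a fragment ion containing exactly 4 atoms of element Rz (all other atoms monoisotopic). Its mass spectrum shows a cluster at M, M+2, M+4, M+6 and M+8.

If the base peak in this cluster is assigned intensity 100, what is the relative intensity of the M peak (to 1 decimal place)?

Term probabilities: M 0.0079, M+2 0.0746, M+4 0.2631, M+6 0.4122, M+8 0.2422. Base peak = M+6.
P(M+6) = C(4,3) × 0.2985^1 × 0.7015^3 = 4 × 0.2985 × 0.34520973 = 0.412180 (base)
P(M) = C(4,0) × 0.2985^4 × 0.7015^0 = 1 × 0.00793921 × 1.0000 = 0.007939
Relative intensity = 0.007939 / 0.412180 × 100 = 1.9

1.9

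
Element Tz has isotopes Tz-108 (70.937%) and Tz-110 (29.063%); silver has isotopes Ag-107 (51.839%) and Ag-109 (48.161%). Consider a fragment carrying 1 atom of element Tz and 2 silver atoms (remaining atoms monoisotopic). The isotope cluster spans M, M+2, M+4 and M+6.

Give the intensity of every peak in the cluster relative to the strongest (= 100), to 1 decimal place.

44.1 : 100.0 : 71.6 : 15.6

Element Tz pattern (n=1): 0.70937 : 0.29063
Silver pattern (n=2): 0.26872819 : 0.49932362 : 0.23194819
Convolve the two distributions (both contribute in 2-u steps):
  M: 0.70937×0.26872819 = 0.190628
  M+2: 0.70937×0.49932362 + 0.29063×0.26872819 = 0.432306
  M+4: 0.70937×0.23194819 + 0.29063×0.49932362 = 0.309656
  M+6: 0.29063×0.23194819 = 0.067411
Scale to base peak (0.432306) = 100: 44.1 : 100.0 : 71.6 : 15.6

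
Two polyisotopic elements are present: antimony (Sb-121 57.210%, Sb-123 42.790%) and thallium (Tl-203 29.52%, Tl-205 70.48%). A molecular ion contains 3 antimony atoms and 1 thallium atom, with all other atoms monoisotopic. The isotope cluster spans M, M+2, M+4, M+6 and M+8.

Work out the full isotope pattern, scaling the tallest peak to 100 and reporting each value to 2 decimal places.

14.21 : 65.83 : 100.00 : 62.90 : 14.20

Antimony pattern (n=3): 0.18724742 : 0.42015297 : 0.3142518 : 0.07834781
Thallium pattern (n=1): 0.2952 : 0.7048
Convolve the two distributions (both contribute in 2-u steps):
  M: 0.18724742×0.2952 = 0.055275
  M+2: 0.18724742×0.7048 + 0.42015297×0.2952 = 0.256001
  M+4: 0.42015297×0.7048 + 0.3142518×0.2952 = 0.388891
  M+6: 0.3142518×0.7048 + 0.07834781×0.2952 = 0.244613
  M+8: 0.07834781×0.7048 = 0.055220
Scale to base peak (0.388891) = 100: 14.21 : 65.83 : 100.00 : 62.90 : 14.20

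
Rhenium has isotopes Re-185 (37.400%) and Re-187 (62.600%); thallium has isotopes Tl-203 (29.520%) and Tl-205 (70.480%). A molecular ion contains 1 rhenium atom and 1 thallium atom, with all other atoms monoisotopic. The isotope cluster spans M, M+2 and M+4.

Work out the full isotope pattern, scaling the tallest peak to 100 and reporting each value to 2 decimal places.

Rhenium pattern (n=1): 0.3740 : 0.6260
Thallium pattern (n=1): 0.2952 : 0.7048
Convolve the two distributions (both contribute in 2-u steps):
  M: 0.3740×0.2952 = 0.110405
  M+2: 0.3740×0.7048 + 0.6260×0.2952 = 0.448390
  M+4: 0.6260×0.7048 = 0.441205
Scale to base peak (0.448390) = 100: 24.62 : 100.00 : 98.40

24.62 : 100.00 : 98.40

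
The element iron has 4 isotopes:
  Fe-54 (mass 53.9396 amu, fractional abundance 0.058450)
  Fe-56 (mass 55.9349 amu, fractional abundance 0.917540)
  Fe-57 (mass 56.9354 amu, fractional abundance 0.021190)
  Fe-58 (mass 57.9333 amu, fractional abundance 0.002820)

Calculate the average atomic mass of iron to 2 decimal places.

Average mass = Σ (abundance × isotope mass) = 0.058450 × 53.9396 + 0.917540 × 55.9349 + 0.021190 × 56.9354 + 0.002820 × 57.9333
= 3.15277 + 51.32251 + 1.20646 + 0.16337 = 55.84511 amu

55.85 amu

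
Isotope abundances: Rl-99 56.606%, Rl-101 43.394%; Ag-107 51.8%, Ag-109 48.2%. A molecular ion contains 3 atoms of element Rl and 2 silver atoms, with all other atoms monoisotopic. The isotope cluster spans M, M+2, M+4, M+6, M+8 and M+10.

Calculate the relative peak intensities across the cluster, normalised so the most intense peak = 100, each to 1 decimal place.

14.5 : 60.2 : 100.0 : 82.8 : 34.2 : 5.6

Element Rl pattern (n=3): 0.18137917 : 0.41713427 : 0.31977396 : 0.0817126
Silver pattern (n=2): 0.268324 : 0.499352 : 0.232324
Convolve the two distributions (both contribute in 2-u steps):
  M: 0.18137917×0.268324 = 0.048668
  M+2: 0.18137917×0.499352 + 0.41713427×0.268324 = 0.202499
  M+4: 0.18137917×0.232324 + 0.41713427×0.499352 + 0.31977396×0.268324 = 0.336239
  M+6: 0.41713427×0.232324 + 0.31977396×0.499352 + 0.0817126×0.268324 = 0.278516
  M+8: 0.31977396×0.232324 + 0.0817126×0.499352 = 0.115095
  M+10: 0.0817126×0.232324 = 0.018984
Scale to base peak (0.336239) = 100: 14.5 : 60.2 : 100.0 : 82.8 : 34.2 : 5.6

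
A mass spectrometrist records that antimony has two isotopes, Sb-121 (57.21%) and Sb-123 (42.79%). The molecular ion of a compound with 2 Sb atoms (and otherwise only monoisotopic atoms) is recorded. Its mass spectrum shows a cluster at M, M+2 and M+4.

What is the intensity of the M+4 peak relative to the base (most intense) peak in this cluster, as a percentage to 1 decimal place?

Term probabilities: M 0.3273, M+2 0.4896, M+4 0.1831. Base peak = M+2.
P(M+2) = C(2,1) × 0.5721^1 × 0.4279^1 = 2 × 0.5721 × 0.4279 = 0.489603 (base)
P(M+4) = C(2,2) × 0.5721^0 × 0.4279^2 = 1 × 1.0000 × 0.18309841 = 0.183098
Relative intensity = 0.183098 / 0.489603 × 100 = 37.4

37.4%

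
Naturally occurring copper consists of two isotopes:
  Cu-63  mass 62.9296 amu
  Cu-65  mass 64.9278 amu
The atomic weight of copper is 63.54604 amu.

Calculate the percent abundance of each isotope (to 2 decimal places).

Let x be the fractional abundance of Cu-63; then Cu-65 has abundance 1 − x.
62.9296·x + 64.9278·(1 − x) = 63.54604
(62.9296 − 64.9278)·x = 63.54604 − 64.9278
x = -1.38176 / -1.9982 = 0.69150 → 69.15% Cu-63, 30.85% Cu-65.

Cu-63: 69.15%, Cu-65: 30.85%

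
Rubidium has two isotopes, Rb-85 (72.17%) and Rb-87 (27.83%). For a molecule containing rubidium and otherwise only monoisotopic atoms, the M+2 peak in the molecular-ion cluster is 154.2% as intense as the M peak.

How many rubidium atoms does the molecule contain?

For n independent Rb atoms, I(M+2)/I(M) = n · (abundance Rb-87) / (abundance Rb-85) = n · 0.2783/0.7217.
n = 1.542 × 0.7217/0.2783 = 4.00 ≈ 4

4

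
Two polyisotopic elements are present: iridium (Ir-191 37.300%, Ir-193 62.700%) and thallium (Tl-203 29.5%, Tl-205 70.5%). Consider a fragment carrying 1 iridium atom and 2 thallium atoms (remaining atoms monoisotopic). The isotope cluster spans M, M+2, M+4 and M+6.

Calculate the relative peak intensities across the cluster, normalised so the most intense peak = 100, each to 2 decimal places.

7.27 : 47.00 : 100.00 : 69.84

Iridium pattern (n=1): 0.3730 : 0.6270
Thallium pattern (n=2): 0.087025 : 0.41595 : 0.497025
Convolve the two distributions (both contribute in 2-u steps):
  M: 0.3730×0.087025 = 0.032460
  M+2: 0.3730×0.41595 + 0.6270×0.087025 = 0.209714
  M+4: 0.3730×0.497025 + 0.6270×0.41595 = 0.446191
  M+6: 0.6270×0.497025 = 0.311635
Scale to base peak (0.446191) = 100: 7.27 : 47.00 : 100.00 : 69.84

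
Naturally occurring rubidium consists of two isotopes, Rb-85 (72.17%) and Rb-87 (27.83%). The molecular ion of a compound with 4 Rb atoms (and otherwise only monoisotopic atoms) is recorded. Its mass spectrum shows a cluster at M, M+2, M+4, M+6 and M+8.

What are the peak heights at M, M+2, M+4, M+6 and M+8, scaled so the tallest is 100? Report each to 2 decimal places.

Each Rb atom is independently Rb-85 (p = 0.7217) or Rb-87 (q = 0.2783); the cluster is the binomial expansion (p + q)^4.
P(M) = 0.7217^4 = 0.271286
P(M+2) = 4 × 0.7217^3 × 0.2783^1 = 0.418450
P(M+4) = 6 × 0.7217^2 × 0.2783^2 = 0.242042
P(M+6) = 4 × 0.7217^1 × 0.2783^3 = 0.062224
P(M+8) = 0.2783^4 = 0.005999
The M+2 peak is largest (0.418450); scaling to 100 gives 64.83 : 100.00 : 57.84 : 14.87 : 1.43.

64.83 : 100.00 : 57.84 : 14.87 : 1.43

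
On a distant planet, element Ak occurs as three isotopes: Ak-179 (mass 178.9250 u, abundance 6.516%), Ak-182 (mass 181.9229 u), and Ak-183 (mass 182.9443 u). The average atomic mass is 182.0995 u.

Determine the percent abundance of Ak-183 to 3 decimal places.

Let x and y be the fractions of Ak-182 and Ak-183. Then x + y = 1 − 0.06516 = 0.93484 and 181.9229x + 182.9443y = 182.0995 − 0.06516×178.9250 = 170.440747.
Substituting: 181.9229x + 182.9443(0.93484 − x) = 170.440747
(181.9229 − 182.9443)x = -0.582902412  ⇒  x = 0.57069, y = 0.36415
Ak-182: 57.069%, Ak-183: 36.415%.

36.415%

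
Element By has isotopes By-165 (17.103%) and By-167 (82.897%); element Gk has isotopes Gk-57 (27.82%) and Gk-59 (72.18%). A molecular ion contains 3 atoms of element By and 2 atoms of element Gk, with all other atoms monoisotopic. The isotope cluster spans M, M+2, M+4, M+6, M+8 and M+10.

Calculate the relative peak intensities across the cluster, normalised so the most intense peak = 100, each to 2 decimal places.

Element By pattern (n=3): 0.00500284 : 0.07274525 : 0.35259096 : 0.56966094
Element Gk pattern (n=2): 0.07739524 : 0.40160952 : 0.52099524
Convolve the two distributions (both contribute in 2-u steps):
  M: 0.00500284×0.07739524 = 0.000387
  M+2: 0.00500284×0.40160952 + 0.07274525×0.07739524 = 0.007639
  M+4: 0.00500284×0.52099524 + 0.07274525×0.40160952 + 0.35259096×0.07739524 = 0.059111
  M+6: 0.07274525×0.52099524 + 0.35259096×0.40160952 + 0.56966094×0.07739524 = 0.223593
  M+8: 0.35259096×0.52099524 + 0.56966094×0.40160952 = 0.412479
  M+10: 0.56966094×0.52099524 = 0.296791
Scale to base peak (0.412479) = 100: 0.09 : 1.85 : 14.33 : 54.21 : 100.00 : 71.95

0.09 : 1.85 : 14.33 : 54.21 : 100.00 : 71.95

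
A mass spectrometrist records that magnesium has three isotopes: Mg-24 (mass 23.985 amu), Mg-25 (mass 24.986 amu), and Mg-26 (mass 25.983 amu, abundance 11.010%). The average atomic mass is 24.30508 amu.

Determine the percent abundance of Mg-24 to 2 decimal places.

78.99%

Let x and y be the fractions of Mg-24 and Mg-25. Then x + y = 1 − 0.11010 = 0.88990 and 23.985x + 24.986y = 24.30508 − 0.11010×25.983 = 21.4443517.
Substituting: 23.985x + 24.986(0.88990 − x) = 21.4443517
(23.985 − 24.986)x = -0.7906897  ⇒  x = 0.78990, y = 0.10000
Mg-24: 78.99%, Mg-25: 10.00%.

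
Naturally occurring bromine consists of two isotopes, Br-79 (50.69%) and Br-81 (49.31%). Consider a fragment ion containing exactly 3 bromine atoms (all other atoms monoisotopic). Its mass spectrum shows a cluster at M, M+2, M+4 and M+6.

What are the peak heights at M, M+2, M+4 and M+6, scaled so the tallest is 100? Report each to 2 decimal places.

Each Br atom is independently Br-79 (p = 0.5069) or Br-81 (q = 0.4931); the cluster is the binomial expansion (p + q)^3.
P(M) = 0.5069^3 = 0.130247
P(M+2) = 3 × 0.5069^2 × 0.4931^1 = 0.380103
P(M+4) = 3 × 0.5069^1 × 0.4931^2 = 0.369755
P(M+6) = 0.4931^3 = 0.119896
The M+2 peak is largest (0.380103); scaling to 100 gives 34.27 : 100.00 : 97.28 : 31.54.

34.27 : 100.00 : 97.28 : 31.54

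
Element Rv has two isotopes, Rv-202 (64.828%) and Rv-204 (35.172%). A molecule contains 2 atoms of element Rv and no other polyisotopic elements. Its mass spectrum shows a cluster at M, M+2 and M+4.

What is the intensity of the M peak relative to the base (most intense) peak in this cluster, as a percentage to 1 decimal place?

Binomial terms of (0.64828 + 0.35172)^2: M 0.4203, M+2 0.4560, M+4 0.1237 → M+2 is the base peak.
P(M+2) = C(2,1) × 0.64828^1 × 0.35172^1 = 2 × 0.64828 × 0.35172 = 0.456026 (base)
P(M) = C(2,0) × 0.64828^2 × 0.35172^0 = 1 × 0.42026696 × 1.0000 = 0.420267
Relative intensity = 0.420267 / 0.456026 × 100 = 92.2

92.2%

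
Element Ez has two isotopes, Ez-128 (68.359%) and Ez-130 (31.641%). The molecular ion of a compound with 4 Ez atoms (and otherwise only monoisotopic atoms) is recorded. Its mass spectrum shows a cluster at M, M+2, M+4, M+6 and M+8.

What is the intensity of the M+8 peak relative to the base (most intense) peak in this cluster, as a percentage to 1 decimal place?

2.5%

(0.68359 + 0.31641)^4 gives M 0.2184, M+2 0.4043, M+4 0.2807, M+6 0.0866, M+8 0.0100; the largest is M+2.
P(M+2) = C(4,1) × 0.68359^3 × 0.31641^1 = 4 × 0.31943839 × 0.31641 = 0.404294 (base)
P(M+8) = C(4,4) × 0.68359^0 × 0.31641^4 = 1 × 1.0000 × 0.01002307 = 0.010023
Relative intensity = 0.010023 / 0.404294 × 100 = 2.5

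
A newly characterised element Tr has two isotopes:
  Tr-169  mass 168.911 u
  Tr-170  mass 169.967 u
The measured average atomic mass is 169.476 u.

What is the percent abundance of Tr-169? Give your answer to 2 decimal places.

46.50%

Writing the weighted mean with unknown fraction x of Tr-169:
168.911·x + 169.967·(1 − x) = 169.476
(168.911 − 169.967)·x = 169.476 − 169.967
x = -0.491 / -1.056 = 0.46496 → 46.50% Tr-169, 53.50% Tr-170.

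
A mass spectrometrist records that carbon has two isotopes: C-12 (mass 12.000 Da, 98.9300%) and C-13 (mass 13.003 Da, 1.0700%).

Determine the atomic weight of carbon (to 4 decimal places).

12.0107 Da

Weight each isotope mass by its fractional abundance: 0.989300 × 12.000 + 0.010700 × 13.003
= 11.87160 + 0.13913 = 12.01073 Da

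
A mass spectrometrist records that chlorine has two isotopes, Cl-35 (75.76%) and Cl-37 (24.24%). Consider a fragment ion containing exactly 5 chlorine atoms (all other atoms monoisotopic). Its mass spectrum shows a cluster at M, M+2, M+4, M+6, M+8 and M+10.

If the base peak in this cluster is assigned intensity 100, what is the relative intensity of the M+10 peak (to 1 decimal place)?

(0.7576 + 0.2424)^5 gives M 0.2496, M+2 0.3993, M+4 0.2555, M+6 0.0817, M+8 0.0131, M+10 0.0008; the largest is M+2.
P(M+2) = C(5,1) × 0.7576^4 × 0.2424^1 = 5 × 0.32942751 × 0.2424 = 0.399266 (base)
P(M+10) = C(5,5) × 0.7576^0 × 0.2424^5 = 1 × 1.0000 × 0.00083688 = 0.000837
Relative intensity = 0.000837 / 0.399266 × 100 = 0.2

0.2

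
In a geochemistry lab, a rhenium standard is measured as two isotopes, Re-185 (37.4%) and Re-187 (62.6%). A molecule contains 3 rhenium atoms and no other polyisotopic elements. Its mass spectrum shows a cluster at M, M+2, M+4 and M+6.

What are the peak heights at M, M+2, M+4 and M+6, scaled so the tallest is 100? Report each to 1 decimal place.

Expanding (0.374 + 0.626)^3:
P(M) = 0.374^3 = 0.052314
P(M+2) = 3 × 0.374^2 × 0.626^1 = 0.262687
P(M+4) = 3 × 0.374^1 × 0.626^2 = 0.439685
P(M+6) = 0.626^3 = 0.245314
The M+4 peak is largest (0.439685); scaling to 100 gives 11.9 : 59.7 : 100.0 : 55.8.

11.9 : 59.7 : 100.0 : 55.8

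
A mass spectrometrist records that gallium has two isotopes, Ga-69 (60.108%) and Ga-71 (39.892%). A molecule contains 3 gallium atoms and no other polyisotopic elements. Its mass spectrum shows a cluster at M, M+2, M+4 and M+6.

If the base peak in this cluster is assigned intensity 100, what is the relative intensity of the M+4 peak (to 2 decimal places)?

66.37

Term probabilities: M 0.2172, M+2 0.4324, M+4 0.2870, M+6 0.0635. Base peak = M+2.
P(M+2) = C(3,1) × 0.60108^2 × 0.39892^1 = 3 × 0.36129717 × 0.39892 = 0.432386 (base)
P(M+4) = C(3,2) × 0.60108^1 × 0.39892^2 = 3 × 0.60108 × 0.15913717 = 0.286963
Relative intensity = 0.286963 / 0.432386 × 100 = 66.37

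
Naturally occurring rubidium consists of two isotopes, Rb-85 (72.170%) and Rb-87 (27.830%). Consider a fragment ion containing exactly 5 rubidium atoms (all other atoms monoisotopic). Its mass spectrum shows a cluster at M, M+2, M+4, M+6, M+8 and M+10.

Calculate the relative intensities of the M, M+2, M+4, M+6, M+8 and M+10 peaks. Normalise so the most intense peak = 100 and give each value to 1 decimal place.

51.9 : 100.0 : 77.1 : 29.7 : 5.7 : 0.4

The 5 Rb atoms are independent, so intensities follow the terms of (0.72170 + 0.27830)^5.
P(M) = 0.72170^5 = 0.195787
P(M+2) = 5 × 0.72170^4 × 0.27830^1 = 0.377494
P(M+4) = 10 × 0.72170^3 × 0.27830^2 = 0.291136
P(M+6) = 10 × 0.72170^2 × 0.27830^3 = 0.112267
P(M+8) = 5 × 0.72170^1 × 0.27830^4 = 0.021646
P(M+10) = 0.27830^5 = 0.001669
The M+2 peak is largest (0.377494); scaling to 100 gives 51.9 : 100.0 : 77.1 : 29.7 : 5.7 : 0.4.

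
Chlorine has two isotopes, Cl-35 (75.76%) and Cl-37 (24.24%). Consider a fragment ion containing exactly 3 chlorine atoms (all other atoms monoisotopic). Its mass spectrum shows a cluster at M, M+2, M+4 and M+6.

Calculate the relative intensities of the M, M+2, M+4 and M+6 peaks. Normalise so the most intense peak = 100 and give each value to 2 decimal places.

Each Cl atom is independently Cl-35 (p = 0.7576) or Cl-37 (q = 0.2424); the cluster is the binomial expansion (p + q)^3.
P(M) = 0.7576^3 = 0.434830
P(M+2) = 3 × 0.7576^2 × 0.2424^1 = 0.417382
P(M+4) = 3 × 0.7576^1 × 0.2424^2 = 0.133545
P(M+6) = 0.2424^3 = 0.014243
The M peak is largest (0.434830); scaling to 100 gives 100.00 : 95.99 : 30.71 : 3.28.

100.00 : 95.99 : 30.71 : 3.28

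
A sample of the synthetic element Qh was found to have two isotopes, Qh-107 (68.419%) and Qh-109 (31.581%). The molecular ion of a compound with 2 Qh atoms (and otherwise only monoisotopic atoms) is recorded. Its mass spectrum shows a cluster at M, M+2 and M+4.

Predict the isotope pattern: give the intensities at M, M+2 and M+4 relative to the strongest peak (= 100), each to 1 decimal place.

100.0 : 92.3 : 21.3

Each Qh atom is independently Qh-107 (p = 0.68419) or Qh-109 (q = 0.31581); the cluster is the binomial expansion (p + q)^2.
P(M) = 0.68419^2 = 0.468116
P(M+2) = 2 × 0.68419^1 × 0.31581^1 = 0.432148
P(M+4) = 0.31581^2 = 0.099736
The M peak is largest (0.468116); scaling to 100 gives 100.0 : 92.3 : 21.3.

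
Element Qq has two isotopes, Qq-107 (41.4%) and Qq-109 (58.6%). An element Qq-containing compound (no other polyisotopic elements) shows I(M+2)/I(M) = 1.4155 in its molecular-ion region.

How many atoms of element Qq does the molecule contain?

1

For n independent Qq atoms, I(M+2)/I(M) = n · (abundance Qq-109) / (abundance Qq-107) = n · 0.586/0.414.
n = 1.4155 × 0.414/0.586 = 1.00 ≈ 1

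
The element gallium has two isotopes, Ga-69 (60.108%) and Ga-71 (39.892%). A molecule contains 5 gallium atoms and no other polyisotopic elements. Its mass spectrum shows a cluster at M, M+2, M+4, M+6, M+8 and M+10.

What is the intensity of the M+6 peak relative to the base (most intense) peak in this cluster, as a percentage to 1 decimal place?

66.4%

Binomial terms of (0.60108 + 0.39892)^5: M 0.0785, M+2 0.2604, M+4 0.3456, M+6 0.2294, M+8 0.0761, M+10 0.0101 → M+4 is the base peak.
P(M+4) = C(5,2) × 0.60108^3 × 0.39892^2 = 10 × 0.2171685 × 0.15913717 = 0.345596 (base)
P(M+6) = C(5,3) × 0.60108^2 × 0.39892^3 = 10 × 0.36129717 × 0.063483 = 0.229362
Relative intensity = 0.229362 / 0.345596 × 100 = 66.4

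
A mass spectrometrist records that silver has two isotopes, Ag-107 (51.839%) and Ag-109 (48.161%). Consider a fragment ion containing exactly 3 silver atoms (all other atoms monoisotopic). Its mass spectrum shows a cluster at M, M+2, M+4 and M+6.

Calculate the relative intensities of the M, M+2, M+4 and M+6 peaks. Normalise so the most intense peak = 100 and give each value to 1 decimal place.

35.9 : 100.0 : 92.9 : 28.8

Expanding (0.51839 + 0.48161)^3:
P(M) = 0.51839^3 = 0.139306
P(M+2) = 3 × 0.51839^2 × 0.48161^1 = 0.388267
P(M+4) = 3 × 0.51839^1 × 0.48161^2 = 0.360719
P(M+6) = 0.48161^3 = 0.111709
The M+2 peak is largest (0.388267); scaling to 100 gives 35.9 : 100.0 : 92.9 : 28.8.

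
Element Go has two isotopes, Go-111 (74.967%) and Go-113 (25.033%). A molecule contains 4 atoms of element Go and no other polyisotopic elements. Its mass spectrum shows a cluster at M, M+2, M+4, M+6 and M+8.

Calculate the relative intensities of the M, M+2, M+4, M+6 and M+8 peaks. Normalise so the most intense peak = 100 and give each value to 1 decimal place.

The 4 Go atoms are independent, so intensities follow the terms of (0.74967 + 0.25033)^4.
P(M) = 0.74967^4 = 0.315850
P(M+2) = 4 × 0.74967^3 × 0.25033^1 = 0.421875
P(M+4) = 6 × 0.74967^2 × 0.25033^2 = 0.211309
P(M+6) = 4 × 0.74967^1 × 0.25033^3 = 0.047040
P(M+8) = 0.25033^4 = 0.003927
The M+2 peak is largest (0.421875); scaling to 100 gives 74.9 : 100.0 : 50.1 : 11.2 : 0.9.

74.9 : 100.0 : 50.1 : 11.2 : 0.9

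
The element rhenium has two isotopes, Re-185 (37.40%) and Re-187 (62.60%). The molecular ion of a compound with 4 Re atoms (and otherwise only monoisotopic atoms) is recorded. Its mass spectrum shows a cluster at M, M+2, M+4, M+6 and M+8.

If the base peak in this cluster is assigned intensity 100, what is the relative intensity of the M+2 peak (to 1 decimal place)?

35.7

Binomial terms of (0.3740 + 0.6260)^4: M 0.0196, M+2 0.1310, M+4 0.3289, M+6 0.3670, M+8 0.1536 → M+6 is the base peak.
P(M+6) = C(4,3) × 0.3740^1 × 0.6260^3 = 4 × 0.3740 × 0.24531438 = 0.366990 (base)
P(M+2) = C(4,1) × 0.3740^3 × 0.6260^1 = 4 × 0.05231362 × 0.6260 = 0.130993
Relative intensity = 0.130993 / 0.366990 × 100 = 35.7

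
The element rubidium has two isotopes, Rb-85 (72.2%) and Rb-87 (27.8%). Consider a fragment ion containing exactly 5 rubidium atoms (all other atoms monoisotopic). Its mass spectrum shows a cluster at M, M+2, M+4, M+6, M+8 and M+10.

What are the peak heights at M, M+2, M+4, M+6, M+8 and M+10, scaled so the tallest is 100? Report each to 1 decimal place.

Each Rb atom is independently Rb-85 (p = 0.722) or Rb-87 (q = 0.278); the cluster is the binomial expansion (p + q)^5.
P(M) = 0.722^5 = 0.196194
P(M+2) = 5 × 0.722^4 × 0.278^1 = 0.377714
P(M+4) = 10 × 0.722^3 × 0.278^2 = 0.290872
P(M+6) = 10 × 0.722^2 × 0.278^3 = 0.111998
P(M+8) = 5 × 0.722^1 × 0.278^4 = 0.021562
P(M+10) = 0.278^5 = 0.001660
The M+2 peak is largest (0.377714); scaling to 100 gives 51.9 : 100.0 : 77.0 : 29.7 : 5.7 : 0.4.

51.9 : 100.0 : 77.0 : 29.7 : 5.7 : 0.4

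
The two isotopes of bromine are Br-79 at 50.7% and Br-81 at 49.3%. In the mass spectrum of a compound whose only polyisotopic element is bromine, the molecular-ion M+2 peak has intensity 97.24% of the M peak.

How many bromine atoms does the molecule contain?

With n Br atoms, P(M+2)/P(M) = C(n,1)·p^(n−1)q / p^n = n·q/p = n · 0.493/0.507.
n = 0.9724 × 0.507/0.493 = 1.00 ≈ 1

1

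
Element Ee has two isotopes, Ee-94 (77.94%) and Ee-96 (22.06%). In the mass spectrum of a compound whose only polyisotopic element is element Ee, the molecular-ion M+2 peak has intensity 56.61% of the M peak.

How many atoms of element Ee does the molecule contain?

For n independent Ee atoms, I(M+2)/I(M) = n · (abundance Ee-96) / (abundance Ee-94) = n · 0.2206/0.7794.
n = 0.5661 × 0.7794/0.2206 = 2.00 ≈ 2

2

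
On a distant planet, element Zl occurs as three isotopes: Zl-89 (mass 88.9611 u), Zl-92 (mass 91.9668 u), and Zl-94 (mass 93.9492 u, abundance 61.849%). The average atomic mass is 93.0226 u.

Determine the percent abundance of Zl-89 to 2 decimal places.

Let x and y be the fractions of Zl-89 and Zl-92. Then x + y = 1 − 0.61849 = 0.38151 and 88.9611x + 91.9668y = 93.0226 − 0.61849×93.9492 = 34.915959292.
Substituting: 88.9611x + 91.9668(0.38151 − x) = 34.915959292
(88.9611 − 91.9668)x = -0.170294576  ⇒  x = 0.05666, y = 0.32485
Zl-89: 5.67%, Zl-92: 32.49%.

5.67%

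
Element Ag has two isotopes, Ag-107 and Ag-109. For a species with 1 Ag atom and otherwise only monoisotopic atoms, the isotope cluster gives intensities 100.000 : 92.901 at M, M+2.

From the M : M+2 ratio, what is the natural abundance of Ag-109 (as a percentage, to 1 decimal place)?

Write p for the Ag-107 fraction. I(M+2)/I(M) = [C(1,1)·p^0·(1−p)] / p^1 = 1·(1−p)/p = 92.901/100.000 = 0.9290
(1−p)/p = 0.9290/1 = 0.9290  ⇒  p = 1/(1 + 0.9290) = 0.5184
Ag-107: 51.8%, Ag-109: 48.2%.

48.2%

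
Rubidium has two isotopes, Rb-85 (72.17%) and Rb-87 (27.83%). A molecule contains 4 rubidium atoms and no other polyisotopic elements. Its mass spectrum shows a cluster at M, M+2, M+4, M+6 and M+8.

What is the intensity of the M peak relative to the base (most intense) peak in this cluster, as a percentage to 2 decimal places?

64.83%

(0.7217 + 0.2783)^4 gives M 0.2713, M+2 0.4184, M+4 0.2420, M+6 0.0622, M+8 0.0060; the largest is M+2.
P(M+2) = C(4,1) × 0.7217^3 × 0.2783^1 = 4 × 0.37589809 × 0.2783 = 0.418450 (base)
P(M) = C(4,0) × 0.7217^4 × 0.2783^0 = 1 × 0.27128565 × 1.0000 = 0.271286
Relative intensity = 0.271286 / 0.418450 × 100 = 64.83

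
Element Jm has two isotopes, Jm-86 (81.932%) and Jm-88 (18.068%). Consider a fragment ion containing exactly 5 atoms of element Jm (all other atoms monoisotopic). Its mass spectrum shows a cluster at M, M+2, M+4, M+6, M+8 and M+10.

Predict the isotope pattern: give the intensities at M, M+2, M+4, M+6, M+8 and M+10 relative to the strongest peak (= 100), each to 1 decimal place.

90.7 : 100.0 : 44.1 : 9.7 : 1.1 : 0.0

Expanding (0.81932 + 0.18068)^5:
P(M) = 0.81932^5 = 0.369205
P(M+2) = 5 × 0.81932^4 × 0.18068^1 = 0.407094
P(M+4) = 10 × 0.81932^3 × 0.18068^2 = 0.179548
P(M+6) = 10 × 0.81932^2 × 0.18068^3 = 0.039595
P(M+8) = 5 × 0.81932^1 × 0.18068^4 = 0.004366
P(M+10) = 0.18068^5 = 0.000193
The M+2 peak is largest (0.407094); scaling to 100 gives 90.7 : 100.0 : 44.1 : 9.7 : 1.1 : 0.0.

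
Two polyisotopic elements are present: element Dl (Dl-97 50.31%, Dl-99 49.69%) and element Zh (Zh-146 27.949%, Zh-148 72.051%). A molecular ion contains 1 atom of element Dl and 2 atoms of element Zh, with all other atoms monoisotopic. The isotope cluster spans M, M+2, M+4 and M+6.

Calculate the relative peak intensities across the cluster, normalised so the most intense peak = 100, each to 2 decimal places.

8.52 : 52.34 : 100.00 : 55.92

Element Dl pattern (n=1): 0.5031 : 0.4969
Element Zh pattern (n=2): 0.07811466 : 0.40275068 : 0.51913466
Convolve the two distributions (both contribute in 2-u steps):
  M: 0.5031×0.07811466 = 0.039299
  M+2: 0.5031×0.40275068 + 0.4969×0.07811466 = 0.241439
  M+4: 0.5031×0.51913466 + 0.4969×0.40275068 = 0.461303
  M+6: 0.4969×0.51913466 = 0.257958
Scale to base peak (0.461303) = 100: 8.52 : 52.34 : 100.00 : 55.92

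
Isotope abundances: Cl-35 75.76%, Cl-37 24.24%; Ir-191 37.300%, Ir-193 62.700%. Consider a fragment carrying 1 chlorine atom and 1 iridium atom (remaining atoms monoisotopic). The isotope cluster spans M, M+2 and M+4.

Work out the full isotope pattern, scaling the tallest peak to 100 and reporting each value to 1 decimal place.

Chlorine pattern (n=1): 0.7576 : 0.2424
Iridium pattern (n=1): 0.3730 : 0.6270
Convolve the two distributions (both contribute in 2-u steps):
  M: 0.7576×0.3730 = 0.282585
  M+2: 0.7576×0.6270 + 0.2424×0.3730 = 0.565430
  M+4: 0.2424×0.6270 = 0.151985
Scale to base peak (0.565430) = 100: 50.0 : 100.0 : 26.9

50.0 : 100.0 : 26.9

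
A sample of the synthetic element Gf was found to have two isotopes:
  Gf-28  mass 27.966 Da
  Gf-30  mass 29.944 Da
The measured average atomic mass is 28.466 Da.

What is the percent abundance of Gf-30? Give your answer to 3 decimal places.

With x = fraction of Gf-28 (so Gf-30 is 1 − x):
27.966·x + 29.944·(1 − x) = 28.466
(27.966 − 29.944)·x = 28.466 − 29.944
x = -1.478 / -1.978 = 0.74722 → 74.722% Gf-28, 25.278% Gf-30.

25.278%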